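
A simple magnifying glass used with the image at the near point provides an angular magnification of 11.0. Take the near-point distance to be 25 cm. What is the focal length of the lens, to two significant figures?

For the image at the near point, M = 1 + D/f.
f = D/(M - 1) = 25/(11.0 - 1) = 2.500 cm.

2.5 cm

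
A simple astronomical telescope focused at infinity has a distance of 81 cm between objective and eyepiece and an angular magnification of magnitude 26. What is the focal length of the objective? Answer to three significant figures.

78.0 cm

In normal adjustment the tube length equals f_obj + f_eye and |M| = f_obj/f_eye.
So f_obj = 26 f_eye and 26 f_eye + f_eye = 81 cm, giving f_eye = 81/27 = 3.000 cm and f_obj = 78.000 cm.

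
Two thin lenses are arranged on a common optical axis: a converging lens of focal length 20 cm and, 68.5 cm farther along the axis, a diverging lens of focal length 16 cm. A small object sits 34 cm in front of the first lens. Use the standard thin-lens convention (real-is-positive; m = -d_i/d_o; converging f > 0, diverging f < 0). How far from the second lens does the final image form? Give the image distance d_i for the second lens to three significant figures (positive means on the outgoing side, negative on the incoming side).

Applying the thin-lens equation to the first lens, 1/20 = 1/34 + 1/d_i1, which gives d_i1 = 48.571 cm.
The intermediate image is 48.571 cm to the right of lens 1, so d_o2 = L - d_i1 = 68.5 - 48.571 = 19.929 cm.
Applying the thin-lens equation again with f_2 = -16 cm and d_o2 = 19.929 cm gives d_i2 = -8.875 cm.

-8.87 cm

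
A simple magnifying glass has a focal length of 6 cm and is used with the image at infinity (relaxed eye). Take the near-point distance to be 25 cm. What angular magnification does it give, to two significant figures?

4.2

M = D/f = 25/6 = 4.167.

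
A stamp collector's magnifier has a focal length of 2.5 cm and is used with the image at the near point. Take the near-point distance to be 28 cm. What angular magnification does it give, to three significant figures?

M = 1 + D/f = 1 + 28/2.5 = 12.200.

12.2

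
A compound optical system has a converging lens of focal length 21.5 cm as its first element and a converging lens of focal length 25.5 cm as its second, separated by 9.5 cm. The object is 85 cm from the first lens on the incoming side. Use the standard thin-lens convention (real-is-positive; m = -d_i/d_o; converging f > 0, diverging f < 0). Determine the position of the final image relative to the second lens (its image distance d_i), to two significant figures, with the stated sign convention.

Applying the thin-lens equation to the first lens, 1/21.5 = 1/85 + 1/d_i1, which gives d_i1 = 28.780 cm.
This image would form 28.780 cm past lens 1, i.e. 19.280 cm beyond lens 2, so it is a virtual object for lens 2: d_o2 = 9.5 - 28.780 = -19.280 cm.
Applying the thin-lens equation again with f_2 = 25.5 cm and d_o2 = -19.280 cm gives d_i2 = 10.979 cm.

11 cm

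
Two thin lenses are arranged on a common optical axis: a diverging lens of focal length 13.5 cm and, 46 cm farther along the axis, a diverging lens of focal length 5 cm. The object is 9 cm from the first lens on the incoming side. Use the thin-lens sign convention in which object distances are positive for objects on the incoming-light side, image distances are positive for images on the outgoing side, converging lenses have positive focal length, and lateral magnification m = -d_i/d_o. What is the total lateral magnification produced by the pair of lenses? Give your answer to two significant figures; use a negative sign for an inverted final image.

0.053

Applying the thin-lens equation to the first lens, 1/(-13.5) = 1/9 + 1/d_i1, which gives d_i1 = -5.400 cm.
Its lateral magnification is m_1 = -d_i1/d_o1 = -(-5.400)/9 = 0.6000.
With d_i1 < 0 the first image is virtual and lies on the object side; the object distance for lens 2 is d_o2 = 46 - (-5.400) = 51.400 cm.
Applying the thin-lens equation again with f_2 = -5 cm and d_o2 = 51.400 cm gives d_i2 = -4.557 cm.
m_2 = -(-4.557)/(51.400) = 0.0887.
The system's lateral magnification is m_1 m_2 = (0.6000)(0.0887) = 0.0532.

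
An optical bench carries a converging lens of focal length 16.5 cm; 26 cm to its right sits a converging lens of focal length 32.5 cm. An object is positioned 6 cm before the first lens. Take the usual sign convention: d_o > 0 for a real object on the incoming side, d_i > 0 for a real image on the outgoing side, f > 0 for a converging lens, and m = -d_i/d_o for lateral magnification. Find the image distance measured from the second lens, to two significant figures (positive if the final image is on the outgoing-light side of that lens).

Lens 1: 1/d_i1 = 1/f_1 - 1/d_o1 = 1/16.5 - 1/6 = -0.10606 cm^-1, so d_i1 = -9.429 cm.
With d_i1 < 0 the first image is virtual and lies on the object side; the object distance for lens 2 is d_o2 = 26 - (-9.429) = 35.429 cm.
Lens 2: 1/d_i2 = 1/f_2 - 1/d_o2 = 1/32.5 - 1/(35.429) = 0.00254 cm^-1, so d_i2 = 393.171 cm.

390 cm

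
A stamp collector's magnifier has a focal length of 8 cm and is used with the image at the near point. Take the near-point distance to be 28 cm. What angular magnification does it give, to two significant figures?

4.5

M = 1 + D/f = 1 + 28/8 = 4.500.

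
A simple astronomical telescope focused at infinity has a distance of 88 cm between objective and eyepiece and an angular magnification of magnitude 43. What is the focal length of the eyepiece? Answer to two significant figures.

In normal adjustment the tube length equals f_obj + f_eye and |M| = f_obj/f_eye.
So f_obj = 43 f_eye and 43 f_eye + f_eye = 88 cm, giving f_eye = 88/44 = 2.000 cm and f_obj = 86.000 cm.

2.0 cm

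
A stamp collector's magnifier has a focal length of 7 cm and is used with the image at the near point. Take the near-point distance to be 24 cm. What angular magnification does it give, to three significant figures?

M = 1 + D/f = 1 + 24/7 = 4.429.

4.43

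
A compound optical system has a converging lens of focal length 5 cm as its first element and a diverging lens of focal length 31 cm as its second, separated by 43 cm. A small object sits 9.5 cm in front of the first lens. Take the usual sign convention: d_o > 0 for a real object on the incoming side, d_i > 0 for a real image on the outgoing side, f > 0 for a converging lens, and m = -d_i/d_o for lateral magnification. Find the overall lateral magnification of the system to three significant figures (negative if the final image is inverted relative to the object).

-0.543

Lens 1: 1/d_i1 = 1/f_1 - 1/d_o1 = 1/5 - 1/9.5 = 0.09474 cm^-1, so d_i1 = 10.556 cm.
m_1 = -(10.556)/9.5 = -1.1111.
Object distance for lens 2: d_o2 = 43 - 10.556 = 32.444 cm.
Lens 2: 1/d_i2 = 1/f_2 - 1/d_o2 = 1/(-31) - 1/(32.444) = -0.06308 cm^-1, so d_i2 = -15.853 cm.
m_2 = -(-15.853)/(32.444) = 0.4886.
Total m = m_1 x m_2 = (-1.1111)(0.4886) = -0.5429.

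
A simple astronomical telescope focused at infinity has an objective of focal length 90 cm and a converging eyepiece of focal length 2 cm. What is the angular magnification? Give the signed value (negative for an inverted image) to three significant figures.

-45.0

M = -f_obj/f_eye = -90/(2) = -45.000.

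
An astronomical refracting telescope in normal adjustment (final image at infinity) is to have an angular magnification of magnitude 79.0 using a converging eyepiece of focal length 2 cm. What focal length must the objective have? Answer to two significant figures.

|M| = f_obj/|f_eye|, so f_obj = |M| x |f_eye| = 79.0 x 2 = 158.000 cm.

160 cm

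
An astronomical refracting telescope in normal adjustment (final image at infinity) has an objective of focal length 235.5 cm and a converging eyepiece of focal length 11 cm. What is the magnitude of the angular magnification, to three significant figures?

21.4

|M| = f_obj/|f_eye| = 235.5/11 = 21.409.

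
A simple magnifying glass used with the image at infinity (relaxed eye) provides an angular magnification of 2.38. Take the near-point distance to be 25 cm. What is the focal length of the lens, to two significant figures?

For the image at infinity, M = D/f.
f = D/M = 25/2.38 = 10.504 cm.

11 cm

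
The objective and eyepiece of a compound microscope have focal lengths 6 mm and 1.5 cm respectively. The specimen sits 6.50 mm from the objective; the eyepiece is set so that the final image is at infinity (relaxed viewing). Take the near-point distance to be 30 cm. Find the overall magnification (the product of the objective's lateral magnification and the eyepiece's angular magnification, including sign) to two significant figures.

-240

Convert to cm: f_obj = 6 mm = 0.6 cm; d_o = 6.50 mm = 0.65 cm.
Objective: 1/d_i = 1/f_obj - 1/d_o = 1/0.6 - 1/0.65 = 0.12821 cm^-1, so d_i = 7.800 cm.
m_obj = -d_i/d_o = -7.800/0.65 = -12.000.
Eyepiece angular magnification (image at infinity): M_eye = D/f_e = 30/1.5 = 20.000.
Overall M = m_obj x M_eye = (-12.000)(20.000) = -240.00.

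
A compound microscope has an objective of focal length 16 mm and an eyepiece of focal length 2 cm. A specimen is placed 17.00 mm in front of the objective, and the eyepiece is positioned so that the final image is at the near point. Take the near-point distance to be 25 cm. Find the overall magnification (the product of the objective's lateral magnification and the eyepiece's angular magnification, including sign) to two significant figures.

-220

Convert to cm: f_obj = 16 mm = 1.6 cm; d_o = 17.00 mm = 1.70 cm.
Objective: 1/d_i = 1/f_obj - 1/d_o = 1/1.6 - 1/1.70 = 0.03676 cm^-1, so d_i = 27.200 cm.
m_obj = -d_i/d_o = -27.200/1.70 = -16.000.
Eyepiece angular magnification (image at near point): M_eye = 1 + D/f_e = 1 + 25/2 = 13.500.
Overall M = m_obj x M_eye = (-16.000)(13.500) = -216.00.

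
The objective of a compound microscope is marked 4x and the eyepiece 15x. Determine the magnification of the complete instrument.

60

The overall magnification of a compound microscope is the product of the objective and eyepiece magnifications:
M = M_obj x M_eye = 4 x 15 = 60.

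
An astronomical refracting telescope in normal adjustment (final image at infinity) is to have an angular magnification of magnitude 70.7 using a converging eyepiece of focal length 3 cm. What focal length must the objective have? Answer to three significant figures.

212 cm

|M| = f_obj/|f_eye|, so f_obj = |M| x |f_eye| = 70.7 x 3 = 212.100 cm.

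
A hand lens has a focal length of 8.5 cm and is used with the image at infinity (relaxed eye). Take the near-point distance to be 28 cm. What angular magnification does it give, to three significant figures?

M = D/f = 28/8.5 = 3.294.

3.29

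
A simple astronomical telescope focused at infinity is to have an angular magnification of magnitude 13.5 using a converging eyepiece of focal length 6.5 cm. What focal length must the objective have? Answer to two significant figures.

88 cm

|M| = f_obj/|f_eye|, so f_obj = |M| x |f_eye| = 13.5 x 6.5 = 87.750 cm.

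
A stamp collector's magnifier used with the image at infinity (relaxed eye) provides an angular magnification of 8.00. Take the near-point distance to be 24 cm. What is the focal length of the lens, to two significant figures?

For the image at infinity, M = D/f.
f = D/M = 24/8.0 = 3.000 cm.

3.0 cm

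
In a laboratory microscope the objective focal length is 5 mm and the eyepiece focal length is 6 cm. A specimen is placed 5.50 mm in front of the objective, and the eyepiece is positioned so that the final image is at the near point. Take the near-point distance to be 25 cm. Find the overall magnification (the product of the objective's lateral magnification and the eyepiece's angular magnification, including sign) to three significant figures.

-51.7

Convert to cm: f_obj = 5 mm = 0.5 cm; d_o = 5.50 mm = 0.55 cm.
Objective: 1/d_i = 1/f_obj - 1/d_o = 1/0.5 - 1/0.55 = 0.18182 cm^-1, so d_i = 5.500 cm.
m_obj = -d_i/d_o = -5.500/0.55 = -10.000.
Eyepiece angular magnification (image at near point): M_eye = 1 + D/f_e = 1 + 25/6 = 5.167.
Overall M = m_obj x M_eye = (-10.000)(5.167) = -51.67.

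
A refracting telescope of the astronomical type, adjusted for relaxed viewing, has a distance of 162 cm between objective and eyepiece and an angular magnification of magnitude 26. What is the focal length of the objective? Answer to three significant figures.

In normal adjustment the tube length equals f_obj + f_eye and |M| = f_obj/f_eye.
So f_obj = 26 f_eye and 26 f_eye + f_eye = 162 cm, giving f_eye = 162/27 = 6.000 cm and f_obj = 156.000 cm.

156 cm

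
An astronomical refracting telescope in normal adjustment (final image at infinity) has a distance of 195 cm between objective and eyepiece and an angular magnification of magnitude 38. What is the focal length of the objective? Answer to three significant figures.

In normal adjustment the tube length equals f_obj + f_eye and |M| = f_obj/f_eye.
So f_obj = 38 f_eye and 38 f_eye + f_eye = 195 cm, giving f_eye = 195/39 = 5.000 cm and f_obj = 190.000 cm.

190 cm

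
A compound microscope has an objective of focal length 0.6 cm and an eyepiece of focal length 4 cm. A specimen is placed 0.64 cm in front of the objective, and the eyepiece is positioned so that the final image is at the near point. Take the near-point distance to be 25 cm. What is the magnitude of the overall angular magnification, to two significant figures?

Objective: 1/d_i = 1/f_obj - 1/d_o = 1/0.6 - 1/0.64 = 0.10417 cm^-1, so d_i = 9.600 cm.
m_obj = -d_i/d_o = -9.600/0.64 = -15.000.
Eyepiece angular magnification (image at near point): M_eye = 1 + D/f_e = 1 + 25/4 = 7.250.
Overall M = m_obj x M_eye = (-15.000)(7.250) = -108.75.
|M| = 108.75.

110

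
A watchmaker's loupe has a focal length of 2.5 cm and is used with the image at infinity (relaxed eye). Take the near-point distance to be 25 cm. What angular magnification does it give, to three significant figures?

M = D/f = 25/2.5 = 10.000.

10.0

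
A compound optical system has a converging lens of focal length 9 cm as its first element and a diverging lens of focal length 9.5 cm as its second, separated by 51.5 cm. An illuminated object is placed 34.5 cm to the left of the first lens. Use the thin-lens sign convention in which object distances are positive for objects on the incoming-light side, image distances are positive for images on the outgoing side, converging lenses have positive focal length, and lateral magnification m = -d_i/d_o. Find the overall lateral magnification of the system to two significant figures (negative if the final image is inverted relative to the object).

Lens 1: 1/d_i1 = 1/f_1 - 1/d_o1 = 1/9 - 1/34.5 = 0.08213 cm^-1, so d_i1 = 12.176 cm.
m_1 = -(12.176)/34.5 = -0.3529.
The intermediate image is 12.176 cm to the right of lens 1, so d_o2 = L - d_i1 = 51.5 - 12.176 = 39.324 cm.
Lens 2: 1/d_i2 = 1/f_2 - 1/d_o2 = 1/(-9.5) - 1/(39.324) = -0.13069 cm^-1, so d_i2 = -7.652 cm.
m_2 = -(-7.652)/(39.324) = 0.1946.
The system's lateral magnification is m_1 m_2 = (-0.3529)(0.1946) = -0.0687.

-0.069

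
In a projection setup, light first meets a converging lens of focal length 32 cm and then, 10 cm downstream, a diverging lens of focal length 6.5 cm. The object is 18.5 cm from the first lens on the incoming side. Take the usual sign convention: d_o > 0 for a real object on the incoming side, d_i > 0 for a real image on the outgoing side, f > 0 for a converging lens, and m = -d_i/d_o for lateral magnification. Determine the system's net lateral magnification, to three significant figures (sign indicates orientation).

0.255

First lens: d_i1 = 1/(1/32 - 1/18.5) = -43.852 cm.
m_1 = -(-43.852)/18.5 = 2.3704.
The intermediate image is virtual, 43.852 cm to the left of lens 1, so d_o2 = L - d_i1 = 10 - (-43.852) = 53.852 cm.
Second lens: d_i2 = 1/(1/(-6.5) - 1/(53.852)) = -5.800 cm.
m_2 = -(-5.800)/(53.852) = 0.1077.
The system's lateral magnification is m_1 m_2 = (2.3704)(0.1077) = 0.2553.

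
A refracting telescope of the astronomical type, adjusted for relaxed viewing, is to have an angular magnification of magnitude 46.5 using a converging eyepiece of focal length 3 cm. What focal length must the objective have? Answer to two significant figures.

140 cm

|M| = f_obj/|f_eye|, so f_obj = |M| x |f_eye| = 46.5 x 3 = 139.500 cm.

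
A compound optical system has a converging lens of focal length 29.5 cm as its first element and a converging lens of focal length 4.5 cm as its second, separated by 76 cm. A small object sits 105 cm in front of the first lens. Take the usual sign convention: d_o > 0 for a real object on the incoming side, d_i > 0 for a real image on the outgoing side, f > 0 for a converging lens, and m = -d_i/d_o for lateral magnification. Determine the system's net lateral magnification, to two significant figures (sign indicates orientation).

Lens 1: 1/d_i1 = 1/f_1 - 1/d_o1 = 1/29.5 - 1/105 = 0.02437 cm^-1, so d_i1 = 41.026 cm.
m_1 = -(41.026)/105 = -0.3907.
The intermediate image is 41.026 cm to the right of lens 1, so d_o2 = L - d_i1 = 76 - 41.026 = 34.974 cm.
Lens 2: 1/d_i2 = 1/f_2 - 1/d_o2 = 1/4.5 - 1/(34.974) = 0.19363 cm^-1, so d_i2 = 5.165 cm.
m_2 = -(5.165)/(34.974) = -0.1477.
The system's lateral magnification is m_1 m_2 = (-0.3907)(-0.1477) = 0.0577.

0.058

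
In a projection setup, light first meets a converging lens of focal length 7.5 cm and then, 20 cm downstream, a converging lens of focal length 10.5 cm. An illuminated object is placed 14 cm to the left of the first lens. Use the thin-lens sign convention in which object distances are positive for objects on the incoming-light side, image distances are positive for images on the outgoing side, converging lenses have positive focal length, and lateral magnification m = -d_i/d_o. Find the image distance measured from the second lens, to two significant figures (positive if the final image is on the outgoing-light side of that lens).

-6.1 cm

First lens: d_i1 = 1/(1/7.5 - 1/14) = 16.154 cm.
The intermediate image is 16.154 cm to the right of lens 1, so d_o2 = L - d_i1 = 20 - 16.154 = 3.846 cm.
Second lens: d_i2 = 1/(1/10.5 - 1/(3.846)) = -6.069 cm.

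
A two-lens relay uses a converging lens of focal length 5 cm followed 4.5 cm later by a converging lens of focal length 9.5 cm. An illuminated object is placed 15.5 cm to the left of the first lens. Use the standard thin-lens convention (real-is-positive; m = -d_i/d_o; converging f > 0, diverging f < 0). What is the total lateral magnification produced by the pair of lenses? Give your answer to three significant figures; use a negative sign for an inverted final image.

-0.365

First lens: d_i1 = 1/(1/5 - 1/15.5) = 7.381 cm.
m_1 = -(7.381)/15.5 = -0.4762.
This image would form 7.381 cm past lens 1, i.e. 2.881 cm beyond lens 2, so it is a virtual object for lens 2: d_o2 = 4.5 - 7.381 = -2.881 cm.
Second lens: d_i2 = 1/(1/9.5 - 1/(-2.881)) = 2.211 cm.
m_2 = -(2.211)/(-2.881) = 0.7673.
The system's lateral magnification is m_1 m_2 = (-0.4762)(0.7673) = -0.3654.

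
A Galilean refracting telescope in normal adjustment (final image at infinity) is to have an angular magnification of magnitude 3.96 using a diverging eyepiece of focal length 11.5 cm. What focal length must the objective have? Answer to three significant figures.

|M| = f_obj/|f_eye|, so f_obj = |M| x |f_eye| = 3.96 x 11.5 = 45.540 cm.

45.5 cm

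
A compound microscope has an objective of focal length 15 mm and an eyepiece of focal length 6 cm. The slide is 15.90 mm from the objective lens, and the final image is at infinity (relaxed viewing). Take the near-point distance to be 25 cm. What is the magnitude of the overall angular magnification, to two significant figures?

Convert to cm: f_obj = 15 mm = 1.5 cm; d_o = 15.90 mm = 1.59 cm.
Objective: 1/d_i = 1/f_obj - 1/d_o = 1/1.5 - 1/1.59 = 0.03774 cm^-1, so d_i = 26.500 cm.
m_obj = -d_i/d_o = -26.500/1.59 = -16.667.
Eyepiece angular magnification (image at infinity): M_eye = D/f_e = 25/6 = 4.167.
Overall M = m_obj x M_eye = (-16.667)(4.167) = -69.44.
|M| = 69.44.

69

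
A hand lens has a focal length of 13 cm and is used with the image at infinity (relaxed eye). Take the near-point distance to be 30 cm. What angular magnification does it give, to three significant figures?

2.31

M = D/f = 30/13 = 2.308.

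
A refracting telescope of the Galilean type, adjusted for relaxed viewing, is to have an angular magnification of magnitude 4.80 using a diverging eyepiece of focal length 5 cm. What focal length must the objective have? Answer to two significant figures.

|M| = f_obj/|f_eye|, so f_obj = |M| x |f_eye| = 4.8 x 5 = 24.000 cm.

24 cm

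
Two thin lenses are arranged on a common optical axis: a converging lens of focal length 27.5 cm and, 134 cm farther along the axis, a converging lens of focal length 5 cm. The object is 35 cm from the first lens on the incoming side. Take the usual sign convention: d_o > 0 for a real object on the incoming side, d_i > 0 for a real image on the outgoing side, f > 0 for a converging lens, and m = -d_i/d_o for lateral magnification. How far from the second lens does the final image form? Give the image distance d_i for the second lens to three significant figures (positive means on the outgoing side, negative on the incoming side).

Applying the thin-lens equation to the first lens, 1/27.5 = 1/35 + 1/d_i1, which gives d_i1 = 128.333 cm.
Object distance for lens 2: d_o2 = 134 - 128.333 = 5.667 cm.
Applying the thin-lens equation again with f_2 = 5 cm and d_o2 = 5.667 cm gives d_i2 = 42.500 cm.

42.5 cm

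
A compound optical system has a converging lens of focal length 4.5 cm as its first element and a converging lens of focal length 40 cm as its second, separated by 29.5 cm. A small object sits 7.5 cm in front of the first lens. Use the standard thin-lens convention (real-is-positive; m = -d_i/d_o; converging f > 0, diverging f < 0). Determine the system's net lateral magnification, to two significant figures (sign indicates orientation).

-2.8

First lens: d_i1 = 1/(1/4.5 - 1/7.5) = 11.250 cm.
m_1 = -(11.250)/7.5 = -1.5000.
The intermediate image is 11.250 cm to the right of lens 1, so d_o2 = L - d_i1 = 29.5 - 11.250 = 18.250 cm.
Second lens: d_i2 = 1/(1/40 - 1/(18.250)) = -33.563 cm.
m_2 = -(-33.563)/(18.250) = 1.8391.
Total m = m_1 x m_2 = (-1.5000)(1.8391) = -2.7586.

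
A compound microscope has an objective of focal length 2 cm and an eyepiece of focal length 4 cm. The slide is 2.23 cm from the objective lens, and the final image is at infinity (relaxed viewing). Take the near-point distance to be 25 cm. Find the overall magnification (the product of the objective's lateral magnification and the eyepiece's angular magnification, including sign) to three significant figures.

Objective: 1/d_i = 1/f_obj - 1/d_o = 1/2 - 1/2.23 = 0.05157 cm^-1, so d_i = 19.391 cm.
m_obj = -d_i/d_o = -19.391/2.23 = -8.696.
Eyepiece angular magnification (image at infinity): M_eye = D/f_e = 25/4 = 6.250.
Overall M = m_obj x M_eye = (-8.696)(6.250) = -54.35.

-54.3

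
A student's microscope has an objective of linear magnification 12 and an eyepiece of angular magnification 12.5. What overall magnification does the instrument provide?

The overall magnification of a compound microscope is the product of the objective and eyepiece magnifications:
M = M_obj x M_eye = 12 x 12.5 = 150.

150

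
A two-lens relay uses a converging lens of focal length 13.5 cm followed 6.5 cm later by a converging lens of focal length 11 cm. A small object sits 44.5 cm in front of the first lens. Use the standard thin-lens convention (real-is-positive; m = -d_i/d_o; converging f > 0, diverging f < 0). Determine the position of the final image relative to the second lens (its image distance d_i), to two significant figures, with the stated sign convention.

5.9 cm

Applying the thin-lens equation to the first lens, 1/13.5 = 1/44.5 + 1/d_i1, which gives d_i1 = 19.379 cm.
Since 19.379 cm > 6.5 cm, the first image lies past the second lens and serves as a virtual object: d_o2 = L - d_i1 = -12.879 cm.
Applying the thin-lens equation again with f_2 = 11 cm and d_o2 = -12.879 cm gives d_i2 = 5.933 cm.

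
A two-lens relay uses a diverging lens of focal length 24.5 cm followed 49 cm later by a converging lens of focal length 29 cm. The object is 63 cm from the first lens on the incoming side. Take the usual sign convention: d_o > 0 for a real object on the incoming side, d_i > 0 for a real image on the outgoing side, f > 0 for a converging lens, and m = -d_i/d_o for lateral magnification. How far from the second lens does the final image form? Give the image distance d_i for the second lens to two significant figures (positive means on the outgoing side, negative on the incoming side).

Lens 1: 1/d_i1 = 1/f_1 - 1/d_o1 = 1/(-24.5) - 1/63 = -0.05669 cm^-1, so d_i1 = -17.640 cm.
The intermediate image is virtual, 17.640 cm to the left of lens 1, so d_o2 = L - d_i1 = 49 - (-17.640) = 66.640 cm.
Lens 2: 1/d_i2 = 1/f_2 - 1/d_o2 = 1/29 - 1/(66.640) = 0.01948 cm^-1, so d_i2 = 51.343 cm.

51 cm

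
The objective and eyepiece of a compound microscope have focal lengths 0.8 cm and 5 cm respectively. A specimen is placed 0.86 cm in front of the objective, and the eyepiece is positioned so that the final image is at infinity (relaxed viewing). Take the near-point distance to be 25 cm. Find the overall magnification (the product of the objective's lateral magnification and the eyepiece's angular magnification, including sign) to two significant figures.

-67

Objective: 1/d_i = 1/f_obj - 1/d_o = 1/0.8 - 1/0.86 = 0.08721 cm^-1, so d_i = 11.467 cm.
m_obj = -d_i/d_o = -11.467/0.86 = -13.333.
Eyepiece angular magnification (image at infinity): M_eye = D/f_e = 25/5 = 5.000.
Overall M = m_obj x M_eye = (-13.333)(5.000) = -66.67.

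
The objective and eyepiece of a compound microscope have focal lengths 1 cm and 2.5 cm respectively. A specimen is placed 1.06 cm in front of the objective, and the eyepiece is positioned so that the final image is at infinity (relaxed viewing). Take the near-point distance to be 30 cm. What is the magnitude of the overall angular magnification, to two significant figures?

200

Objective: 1/d_i = 1/f_obj - 1/d_o = 1/1 - 1/1.06 = 0.05660 cm^-1, so d_i = 17.667 cm.
m_obj = -d_i/d_o = -17.667/1.06 = -16.667.
Eyepiece angular magnification (image at infinity): M_eye = D/f_e = 30/2.5 = 12.000.
Overall M = m_obj x M_eye = (-16.667)(12.000) = -200.00.
|M| = 200.00.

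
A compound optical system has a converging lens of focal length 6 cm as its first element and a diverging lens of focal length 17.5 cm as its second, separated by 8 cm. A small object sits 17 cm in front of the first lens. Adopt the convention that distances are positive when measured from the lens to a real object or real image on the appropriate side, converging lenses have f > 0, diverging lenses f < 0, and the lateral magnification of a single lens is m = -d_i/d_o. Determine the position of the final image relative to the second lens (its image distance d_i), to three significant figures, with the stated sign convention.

1.37 cm

Applying the thin-lens equation to the first lens, 1/6 = 1/17 + 1/d_i1, which gives d_i1 = 9.273 cm.
Since 9.273 cm > 8 cm, the first image lies past the second lens and serves as a virtual object: d_o2 = L - d_i1 = -1.273 cm.
Applying the thin-lens equation again with f_2 = -17.5 cm and d_o2 = -1.273 cm gives d_i2 = 1.373 cm.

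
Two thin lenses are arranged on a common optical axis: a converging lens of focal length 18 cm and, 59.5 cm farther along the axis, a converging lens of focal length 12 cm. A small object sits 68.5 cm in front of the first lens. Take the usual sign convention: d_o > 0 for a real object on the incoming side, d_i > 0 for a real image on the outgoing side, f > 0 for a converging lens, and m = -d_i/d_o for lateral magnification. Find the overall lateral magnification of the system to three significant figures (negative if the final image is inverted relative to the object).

0.185

Applying the thin-lens equation to the first lens, 1/18 = 1/68.5 + 1/d_i1, which gives d_i1 = 24.416 cm.
Its lateral magnification is m_1 = -d_i1/d_o1 = -(24.416)/68.5 = -0.3564.
Object distance for lens 2: d_o2 = 59.5 - 24.416 = 35.084 cm.
Applying the thin-lens equation again with f_2 = 12 cm and d_o2 = 35.084 cm gives d_i2 = 18.238 cm.
m_2 = -(18.238)/(35.084) = -0.5198.
Total m = m_1 x m_2 = (-0.3564)(-0.5198) = 0.1853.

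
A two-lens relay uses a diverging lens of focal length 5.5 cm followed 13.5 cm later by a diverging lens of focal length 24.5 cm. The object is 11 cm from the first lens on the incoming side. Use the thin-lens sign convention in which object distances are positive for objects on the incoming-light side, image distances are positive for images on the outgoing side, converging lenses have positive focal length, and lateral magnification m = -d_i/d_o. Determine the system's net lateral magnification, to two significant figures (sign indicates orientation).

First lens: d_i1 = 1/(1/(-5.5) - 1/11) = -3.667 cm.
m_1 = -(-3.667)/11 = 0.3333.
With d_i1 < 0 the first image is virtual and lies on the object side; the object distance for lens 2 is d_o2 = 13.5 - (-3.667) = 17.167 cm.
Second lens: d_i2 = 1/(1/(-24.5) - 1/(17.167)) = -10.094 cm.
m_2 = -(-10.094)/(17.167) = 0.5880.
The system's lateral magnification is m_1 m_2 = (0.3333)(0.5880) = 0.1960.

0.20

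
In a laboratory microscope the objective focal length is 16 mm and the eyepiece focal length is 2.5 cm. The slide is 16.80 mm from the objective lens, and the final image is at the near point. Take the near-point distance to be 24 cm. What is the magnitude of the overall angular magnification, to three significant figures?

Convert to cm: f_obj = 16 mm = 1.6 cm; d_o = 16.80 mm = 1.68 cm.
Objective: 1/d_i = 1/f_obj - 1/d_o = 1/1.6 - 1/1.68 = 0.02976 cm^-1, so d_i = 33.600 cm.
m_obj = -d_i/d_o = -33.600/1.68 = -20.000.
Eyepiece angular magnification (image at near point): M_eye = 1 + D/f_e = 1 + 24/2.5 = 10.600.
Overall M = m_obj x M_eye = (-20.000)(10.600) = -212.00.
|M| = 212.00.

212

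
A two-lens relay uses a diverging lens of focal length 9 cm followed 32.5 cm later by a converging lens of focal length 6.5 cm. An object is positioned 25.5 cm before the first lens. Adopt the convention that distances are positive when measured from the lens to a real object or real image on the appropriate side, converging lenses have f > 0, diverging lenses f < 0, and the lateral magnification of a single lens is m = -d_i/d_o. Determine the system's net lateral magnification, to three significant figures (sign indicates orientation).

First lens: d_i1 = 1/(1/(-9) - 1/25.5) = -6.652 cm.
m_1 = -(-6.652)/25.5 = 0.2609.
With d_i1 < 0 the first image is virtual and lies on the object side; the object distance for lens 2 is d_o2 = 32.5 - (-6.652) = 39.152 cm.
Second lens: d_i2 = 1/(1/6.5 - 1/(39.152)) = 7.794 cm.
m_2 = -(7.794)/(39.152) = -0.1991.
The system's lateral magnification is m_1 m_2 = (0.2609)(-0.1991) = -0.0519.

-0.0519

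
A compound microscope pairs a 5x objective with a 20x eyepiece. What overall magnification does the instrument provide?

The overall magnification of a compound microscope is the product of the objective and eyepiece magnifications:
M = M_obj x M_eye = 5 x 20 = 100.

100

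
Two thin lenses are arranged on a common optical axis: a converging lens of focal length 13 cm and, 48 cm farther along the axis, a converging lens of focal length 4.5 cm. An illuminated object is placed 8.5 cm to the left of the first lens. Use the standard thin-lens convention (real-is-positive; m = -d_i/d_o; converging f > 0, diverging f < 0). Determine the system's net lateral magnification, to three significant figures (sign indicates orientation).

-0.191

Applying the thin-lens equation to the first lens, 1/13 = 1/8.5 + 1/d_i1, which gives d_i1 = -24.556 cm.
Its lateral magnification is m_1 = -d_i1/d_o1 = -(-24.556)/8.5 = 2.8889.
With d_i1 < 0 the first image is virtual and lies on the object side; the object distance for lens 2 is d_o2 = 48 - (-24.556) = 72.556 cm.
Applying the thin-lens equation again with f_2 = 4.5 cm and d_o2 = 72.556 cm gives d_i2 = 4.798 cm.
m_2 = -(4.798)/(72.556) = -0.0661.
The system's lateral magnification is m_1 m_2 = (2.8889)(-0.0661) = -0.1910.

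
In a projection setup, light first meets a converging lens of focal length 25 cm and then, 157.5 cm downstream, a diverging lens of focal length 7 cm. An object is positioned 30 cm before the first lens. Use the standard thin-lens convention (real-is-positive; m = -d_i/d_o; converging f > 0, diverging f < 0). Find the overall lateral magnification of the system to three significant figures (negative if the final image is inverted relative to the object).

-2.41

First lens: d_i1 = 1/(1/25 - 1/30) = 150.000 cm.
m_1 = -(150.000)/30 = -5.0000.
That image sits 7.500 cm in front of the second lens, so d_o2 = 7.500 cm.
Second lens: d_i2 = 1/(1/(-7) - 1/(7.500)) = -3.621 cm.
m_2 = -(-3.621)/(7.500) = 0.4828.
Overall magnification: m = m_1 m_2 = -2.4138.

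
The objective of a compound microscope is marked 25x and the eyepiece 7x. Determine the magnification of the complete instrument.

175

The overall magnification of a compound microscope is the product of the objective and eyepiece magnifications:
M = M_obj x M_eye = 25 x 7 = 175.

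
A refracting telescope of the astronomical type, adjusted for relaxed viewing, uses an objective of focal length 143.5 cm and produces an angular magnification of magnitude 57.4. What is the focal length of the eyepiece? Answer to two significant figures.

|M| = f_obj/f_eye, so f_eye = f_obj/|M| = 143.5/57.4 = 2.500 cm.

2.5 cm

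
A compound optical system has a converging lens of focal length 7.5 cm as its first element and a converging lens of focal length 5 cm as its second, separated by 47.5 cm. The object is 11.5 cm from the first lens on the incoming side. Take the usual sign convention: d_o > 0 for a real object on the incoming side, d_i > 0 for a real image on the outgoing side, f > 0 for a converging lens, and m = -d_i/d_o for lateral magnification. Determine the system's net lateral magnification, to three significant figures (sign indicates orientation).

First lens: d_i1 = 1/(1/7.5 - 1/11.5) = 21.562 cm.
m_1 = -(21.562)/11.5 = -1.8750.
The intermediate image is 21.562 cm to the right of lens 1, so d_o2 = L - d_i1 = 47.5 - 21.562 = 25.938 cm.
Second lens: d_i2 = 1/(1/5 - 1/(25.938)) = 6.194 cm.
m_2 = -(6.194)/(25.938) = -0.2388.
The system's lateral magnification is m_1 m_2 = (-1.8750)(-0.2388) = 0.4478.

0.448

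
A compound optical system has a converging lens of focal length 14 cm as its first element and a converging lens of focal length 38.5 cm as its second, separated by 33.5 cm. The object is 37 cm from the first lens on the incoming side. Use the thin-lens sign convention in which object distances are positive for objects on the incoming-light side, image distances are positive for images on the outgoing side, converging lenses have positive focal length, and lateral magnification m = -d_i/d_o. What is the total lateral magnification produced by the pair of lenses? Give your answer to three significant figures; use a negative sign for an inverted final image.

-0.852

First lens: d_i1 = 1/(1/14 - 1/37) = 22.522 cm.
m_1 = -(22.522)/37 = -0.6087.
That image sits 10.978 cm in front of the second lens, so d_o2 = 10.978 cm.
Second lens: d_i2 = 1/(1/38.5 - 1/(10.978)) = -15.357 cm.
m_2 = -(-15.357)/(10.978) = 1.3989.
The system's lateral magnification is m_1 m_2 = (-0.6087)(1.3989) = -0.8515.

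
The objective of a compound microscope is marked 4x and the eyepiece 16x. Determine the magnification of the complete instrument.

64

The overall magnification of a compound microscope is the product of the objective and eyepiece magnifications:
M = M_obj x M_eye = 4 x 16 = 64.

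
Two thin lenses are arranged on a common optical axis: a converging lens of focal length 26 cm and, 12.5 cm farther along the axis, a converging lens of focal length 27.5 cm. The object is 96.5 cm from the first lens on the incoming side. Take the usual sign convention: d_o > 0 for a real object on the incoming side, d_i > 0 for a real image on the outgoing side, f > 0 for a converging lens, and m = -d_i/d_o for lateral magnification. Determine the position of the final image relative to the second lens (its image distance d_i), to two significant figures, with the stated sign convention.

13 cm

Applying the thin-lens equation to the first lens, 1/26 = 1/96.5 + 1/d_i1, which gives d_i1 = 35.589 cm.
Since 35.589 cm > 12.5 cm, the first image lies past the second lens and serves as a virtual object: d_o2 = L - d_i1 = -23.089 cm.
Applying the thin-lens equation again with f_2 = 27.5 cm and d_o2 = -23.089 cm gives d_i2 = 12.551 cm.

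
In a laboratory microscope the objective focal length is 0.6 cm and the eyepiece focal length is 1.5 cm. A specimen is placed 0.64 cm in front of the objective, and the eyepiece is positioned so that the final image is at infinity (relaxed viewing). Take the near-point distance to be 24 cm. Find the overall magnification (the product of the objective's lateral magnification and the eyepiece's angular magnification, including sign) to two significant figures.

Objective: 1/d_i = 1/f_obj - 1/d_o = 1/0.6 - 1/0.64 = 0.10417 cm^-1, so d_i = 9.600 cm.
m_obj = -d_i/d_o = -9.600/0.64 = -15.000.
Eyepiece angular magnification (image at infinity): M_eye = D/f_e = 24/1.5 = 16.000.
Overall M = m_obj x M_eye = (-15.000)(16.000) = -240.00.

-240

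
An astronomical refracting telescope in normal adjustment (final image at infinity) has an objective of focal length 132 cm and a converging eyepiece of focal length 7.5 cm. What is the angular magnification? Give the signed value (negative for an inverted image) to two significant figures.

-18

M = -f_obj/f_eye = -132/(7.5) = -17.600.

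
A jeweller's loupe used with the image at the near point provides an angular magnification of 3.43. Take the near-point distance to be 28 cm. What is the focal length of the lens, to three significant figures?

11.5 cm

For the image at the near point, M = 1 + D/f.
f = D/(M - 1) = 28/(3.43 - 1) = 11.523 cm.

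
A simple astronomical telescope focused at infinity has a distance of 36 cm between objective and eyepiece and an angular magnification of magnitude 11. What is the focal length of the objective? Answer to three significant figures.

33.0 cm

In normal adjustment the tube length equals f_obj + f_eye and |M| = f_obj/f_eye.
So f_obj = 11 f_eye and 11 f_eye + f_eye = 36 cm, giving f_eye = 36/12 = 3.000 cm and f_obj = 33.000 cm.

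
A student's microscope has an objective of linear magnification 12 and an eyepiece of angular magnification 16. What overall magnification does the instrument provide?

The overall magnification of a compound microscope is the product of the objective and eyepiece magnifications:
M = M_obj x M_eye = 12 x 16 = 192.

192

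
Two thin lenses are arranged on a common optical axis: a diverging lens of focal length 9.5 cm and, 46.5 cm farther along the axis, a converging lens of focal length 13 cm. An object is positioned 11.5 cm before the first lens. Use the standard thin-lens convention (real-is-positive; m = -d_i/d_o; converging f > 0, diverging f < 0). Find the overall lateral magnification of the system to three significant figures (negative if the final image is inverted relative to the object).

First lens: d_i1 = 1/(1/(-9.5) - 1/11.5) = -5.202 cm.
m_1 = -(-5.202)/11.5 = 0.4524.
With d_i1 < 0 the first image is virtual and lies on the object side; the object distance for lens 2 is d_o2 = 46.5 - (-5.202) = 51.702 cm.
Second lens: d_i2 = 1/(1/13 - 1/(51.702)) = 17.367 cm.
m_2 = -(17.367)/(51.702) = -0.3359.
Total m = m_1 x m_2 = (0.4524)(-0.3359) = -0.1520.

-0.152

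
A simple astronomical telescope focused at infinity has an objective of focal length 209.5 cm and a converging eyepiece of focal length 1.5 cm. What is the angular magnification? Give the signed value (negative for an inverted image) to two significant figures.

-140

M = -f_obj/f_eye = -209.5/(1.5) = -139.667.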